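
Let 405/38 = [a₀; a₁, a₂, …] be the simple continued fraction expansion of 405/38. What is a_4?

12

⌊405/38⌋ = 10, remainder 25
⌊38/25⌋ = 1, remainder 13
⌊25/13⌋ = 1, remainder 12
⌊13/12⌋ = 1, remainder 1
⌊12/1⌋ = 12, remainder 0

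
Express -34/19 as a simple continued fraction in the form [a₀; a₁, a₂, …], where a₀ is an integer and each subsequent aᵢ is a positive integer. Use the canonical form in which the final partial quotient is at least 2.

[-2; 4, 1, 3]

-34 ÷ 19 → quotient -2, remainder 4
19 ÷ 4 → quotient 4, remainder 3
4 ÷ 3 → quotient 1, remainder 1
3 ÷ 1 → quotient 3, remainder 0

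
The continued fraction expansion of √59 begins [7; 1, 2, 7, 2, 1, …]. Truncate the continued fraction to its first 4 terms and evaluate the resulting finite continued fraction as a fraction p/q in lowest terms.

a_0 = 7: 7/1
a_1 = 1: 8/1
a_2 = 2: 23/3
a_3 = 7: 169/22

169/22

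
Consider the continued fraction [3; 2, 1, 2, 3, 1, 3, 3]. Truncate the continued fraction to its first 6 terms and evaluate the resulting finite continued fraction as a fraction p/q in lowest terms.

a_0 = 3: 3/1
a_1 = 2: 7/2
a_2 = 1: 10/3
a_3 = 2: 27/8
a_4 = 3: 91/27
a_5 = 1: 118/35

118/35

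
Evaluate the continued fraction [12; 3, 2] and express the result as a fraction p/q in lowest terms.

86/7

Starting at the tail and folding back:
Start with 2.
3 + 1/(2/1) = 3 + 1/2 = 7/2
12 + 1/(7/2) = 12 + 2/7 = 86/7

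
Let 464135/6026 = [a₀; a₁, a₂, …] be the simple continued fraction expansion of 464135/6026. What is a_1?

45

Apply division with remainder until the remainder is 0:
464135 = 77·6026 + 133, so a_0 = 77
6026 = 45·133 + 41, so a_1 = 45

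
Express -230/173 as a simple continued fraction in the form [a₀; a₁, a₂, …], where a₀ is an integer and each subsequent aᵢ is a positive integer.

Repeatedly divide and take the remainder:
-230 ÷ 173 → quotient -2, remainder 116
173 ÷ 116 → quotient 1, remainder 57
116 ÷ 57 → quotient 2, remainder 2
57 ÷ 2 → quotient 28, remainder 1
2 ÷ 1 → quotient 2, remainder 0

[-2; 1, 2, 28, 2]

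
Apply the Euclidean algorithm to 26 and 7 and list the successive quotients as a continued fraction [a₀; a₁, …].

⌊26/7⌋ = 3, remainder 5
⌊7/5⌋ = 1, remainder 2
⌊5/2⌋ = 2, remainder 1
⌊2/1⌋ = 2, remainder 0

[3; 1, 2, 2]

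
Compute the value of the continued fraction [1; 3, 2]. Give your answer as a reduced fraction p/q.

9/7

Work from the innermost term outward:
Start with 2.
3 + 1/(2/1) = 3 + 1/2 = 7/2
1 + 1/(7/2) = 1 + 2/7 = 9/7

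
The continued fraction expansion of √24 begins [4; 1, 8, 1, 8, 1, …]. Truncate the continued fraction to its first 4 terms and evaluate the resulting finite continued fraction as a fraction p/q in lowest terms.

a_0 = 4: 4/1
a_1 = 1: 5/1
a_2 = 8: 44/9
a_3 = 1: 49/10

49/10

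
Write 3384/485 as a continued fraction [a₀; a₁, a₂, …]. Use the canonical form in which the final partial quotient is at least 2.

[6; 1, 43, 11]

Run the Euclidean algorithm, recording each quotient:
⌊3384/485⌋ = 6, remainder 474
⌊485/474⌋ = 1, remainder 11
⌊474/11⌋ = 43, remainder 1
⌊11/1⌋ = 11, remainder 0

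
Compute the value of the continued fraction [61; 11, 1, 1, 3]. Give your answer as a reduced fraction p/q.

Build up convergents one term at a time:
a_0 = 61: 61/1
a_1 = 11: 672/11
a_2 = 1: 733/12
a_3 = 1: 1405/23
a_4 = 3: 4948/81

4948/81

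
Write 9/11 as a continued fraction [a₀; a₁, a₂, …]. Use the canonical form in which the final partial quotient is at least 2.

[0; 1, 4, 2]

Repeatedly divide and take the remainder:
9 = 0·11 + 9, so a_0 = 0
11 = 1·9 + 2, so a_1 = 1
9 = 4·2 + 1, so a_2 = 4
2 = 2·1 + 0, so a_3 = 2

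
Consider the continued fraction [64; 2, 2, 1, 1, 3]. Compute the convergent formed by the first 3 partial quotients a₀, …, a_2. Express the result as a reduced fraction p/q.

322/5

a_0 = 64: 64/1
a_1 = 2: 129/2
a_2 = 2: 322/5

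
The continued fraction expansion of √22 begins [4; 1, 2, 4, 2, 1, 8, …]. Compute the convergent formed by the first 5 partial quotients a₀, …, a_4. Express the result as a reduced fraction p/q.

Work from the innermost term outward:
Start with 2.
4 + 1/(2/1) = 4 + 1/2 = 9/2
2 + 1/(9/2) = 2 + 2/9 = 20/9
1 + 1/(20/9) = 1 + 9/20 = 29/20
4 + 1/(29/20) = 4 + 20/29 = 136/29

136/29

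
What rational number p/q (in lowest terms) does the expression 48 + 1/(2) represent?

Build up convergents one term at a time:
a_0 = 48: 48/1
a_1 = 2: 97/2

97/2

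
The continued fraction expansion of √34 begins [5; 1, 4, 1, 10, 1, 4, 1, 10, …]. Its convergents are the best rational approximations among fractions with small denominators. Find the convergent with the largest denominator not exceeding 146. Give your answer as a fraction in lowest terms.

414/71

a_0 = 5: 5/1  (≤ bound)
a_1 = 1: 6/1  (≤ bound)
a_2 = 4: 29/5  (≤ bound)
a_3 = 1: 35/6  (≤ bound)
a_4 = 10: 379/65  (≤ bound)
a_5 = 1: 414/71  (≤ bound)
a_6 = 4: 2035/349  (> 146, stop)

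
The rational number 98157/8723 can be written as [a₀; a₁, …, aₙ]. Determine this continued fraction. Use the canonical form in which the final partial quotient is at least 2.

[11; 3, 1, 22, 1, 2, 3, 9]

98157 ÷ 8723 → quotient 11, remainder 2204
8723 ÷ 2204 → quotient 3, remainder 2111
2204 ÷ 2111 → quotient 1, remainder 93
2111 ÷ 93 → quotient 22, remainder 65
93 ÷ 65 → quotient 1, remainder 28
65 ÷ 28 → quotient 2, remainder 9
28 ÷ 9 → quotient 3, remainder 1
9 ÷ 1 → quotient 9, remainder 0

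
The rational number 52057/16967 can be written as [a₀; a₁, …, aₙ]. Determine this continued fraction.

Apply division with remainder until the remainder is 0:
52057 ÷ 16967 → quotient 3, remainder 1156
16967 ÷ 1156 → quotient 14, remainder 783
1156 ÷ 783 → quotient 1, remainder 373
783 ÷ 373 → quotient 2, remainder 37
373 ÷ 37 → quotient 10, remainder 3
37 ÷ 3 → quotient 12, remainder 1
3 ÷ 1 → quotient 3, remainder 0

[3; 14, 1, 2, 10, 12, 3]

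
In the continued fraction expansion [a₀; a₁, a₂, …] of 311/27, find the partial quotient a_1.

1

Run the Euclidean algorithm, recording each quotient:
⌊311/27⌋ = 11, remainder 14
⌊27/14⌋ = 1, remainder 13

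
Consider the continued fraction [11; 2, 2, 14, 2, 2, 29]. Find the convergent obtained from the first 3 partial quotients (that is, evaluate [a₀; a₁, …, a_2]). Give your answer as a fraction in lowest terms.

57/5

Work from the innermost term outward:
Start with 2.
2 + 1/(2/1) = 2 + 1/2 = 5/2
11 + 1/(5/2) = 11 + 2/5 = 57/5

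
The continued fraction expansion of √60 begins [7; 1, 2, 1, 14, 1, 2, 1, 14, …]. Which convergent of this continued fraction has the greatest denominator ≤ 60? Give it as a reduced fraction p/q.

a_0 = 7: 7/1  (≤ bound)
a_1 = 1: 8/1  (≤ bound)
a_2 = 2: 23/3  (≤ bound)
a_3 = 1: 31/4  (≤ bound)
a_4 = 14: 457/59  (≤ bound)
a_5 = 1: 488/63  (> 60, stop)

457/59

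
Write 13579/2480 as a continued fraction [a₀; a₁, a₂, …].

13579 = 5·2480 + 1179, so a_0 = 5
2480 = 2·1179 + 122, so a_1 = 2
1179 = 9·122 + 81, so a_2 = 9
122 = 1·81 + 41, so a_3 = 1
81 = 1·41 + 40, so a_4 = 1
41 = 1·40 + 1, so a_5 = 1
40 = 40·1 + 0, so a_6 = 40

[5; 2, 9, 1, 1, 1, 40]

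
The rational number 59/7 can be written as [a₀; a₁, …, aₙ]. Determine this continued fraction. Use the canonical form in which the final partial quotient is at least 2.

[8; 2, 3]

59 ÷ 7 → quotient 8, remainder 3
7 ÷ 3 → quotient 2, remainder 1
3 ÷ 1 → quotient 3, remainder 0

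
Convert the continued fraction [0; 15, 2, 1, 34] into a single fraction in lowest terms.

104/1595

Start with 34.
1 + 1/(34/1) = 1 + 1/34 = 35/34
2 + 1/(35/34) = 2 + 34/35 = 104/35
15 + 1/(104/35) = 15 + 35/104 = 1595/104
0 + 1/(1595/104) = 0 + 104/1595 = 104/1595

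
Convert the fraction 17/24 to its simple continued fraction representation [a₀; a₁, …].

17 ÷ 24 → quotient 0, remainder 17
24 ÷ 17 → quotient 1, remainder 7
17 ÷ 7 → quotient 2, remainder 3
7 ÷ 3 → quotient 2, remainder 1
3 ÷ 1 → quotient 3, remainder 0

[0; 1, 2, 2, 3]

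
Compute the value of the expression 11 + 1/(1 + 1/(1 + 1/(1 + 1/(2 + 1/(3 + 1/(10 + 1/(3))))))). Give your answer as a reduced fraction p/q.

a_0 = 11: 11/1
a_1 = 1: 12/1
a_2 = 1: 23/2
a_3 = 1: 35/3
a_4 = 2: 93/8
a_5 = 3: 314/27
a_6 = 10: 3233/278
a_7 = 3: 10013/861

10013/861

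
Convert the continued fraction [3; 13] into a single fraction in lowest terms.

Start with 13.
3 + 1/(13/1) = 3 + 1/13 = 40/13

40/13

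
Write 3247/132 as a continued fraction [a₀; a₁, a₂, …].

[24; 1, 1, 2, 26]

Repeatedly divide and take the remainder:
3247 ÷ 132 → quotient 24, remainder 79
132 ÷ 79 → quotient 1, remainder 53
79 ÷ 53 → quotient 1, remainder 26
53 ÷ 26 → quotient 2, remainder 1
26 ÷ 1 → quotient 26, remainder 0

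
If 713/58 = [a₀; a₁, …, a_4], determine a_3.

Run the Euclidean algorithm, recording each quotient:
713 = 12·58 + 17, so a_0 = 12
58 = 3·17 + 7, so a_1 = 3
17 = 2·7 + 3, so a_2 = 2
7 = 2·3 + 1, so a_3 = 2

2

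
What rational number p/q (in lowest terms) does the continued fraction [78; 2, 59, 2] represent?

18839/240

Start with 2.
59 + 1/(2/1) = 59 + 1/2 = 119/2
2 + 1/(119/2) = 2 + 2/119 = 240/119
78 + 1/(240/119) = 78 + 119/240 = 18839/240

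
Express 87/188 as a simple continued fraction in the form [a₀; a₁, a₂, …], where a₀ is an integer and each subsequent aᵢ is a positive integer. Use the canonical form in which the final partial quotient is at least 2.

Repeatedly divide and take the remainder:
⌊87/188⌋ = 0, remainder 87
⌊188/87⌋ = 2, remainder 14
⌊87/14⌋ = 6, remainder 3
⌊14/3⌋ = 4, remainder 2
⌊3/2⌋ = 1, remainder 1
⌊2/1⌋ = 2, remainder 0

[0; 2, 6, 4, 1, 2]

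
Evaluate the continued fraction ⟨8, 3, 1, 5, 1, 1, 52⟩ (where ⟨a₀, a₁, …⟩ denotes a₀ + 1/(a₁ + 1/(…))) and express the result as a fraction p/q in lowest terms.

a_0 = 8: 8/1
a_1 = 3: 25/3
a_2 = 1: 33/4
a_3 = 5: 190/23
a_4 = 1: 223/27
a_5 = 1: 413/50
a_6 = 52: 21699/2627

21699/2627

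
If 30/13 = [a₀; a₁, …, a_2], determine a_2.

Apply division with remainder until the remainder is 0:
30 = 2·13 + 4, so a_0 = 2
13 = 3·4 + 1, so a_1 = 3
4 = 4·1 + 0, so a_2 = 4

4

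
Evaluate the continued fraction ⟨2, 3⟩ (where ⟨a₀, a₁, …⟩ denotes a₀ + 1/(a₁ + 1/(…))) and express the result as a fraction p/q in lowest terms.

7/3

a_0 = 2: 2/1
a_1 = 3: 7/3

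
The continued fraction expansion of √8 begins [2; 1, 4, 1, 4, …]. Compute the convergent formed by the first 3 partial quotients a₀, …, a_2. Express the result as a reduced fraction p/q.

Compute successive convergents:
a_0 = 2: 2/1
a_1 = 1: 3/1
a_2 = 4: 14/5

14/5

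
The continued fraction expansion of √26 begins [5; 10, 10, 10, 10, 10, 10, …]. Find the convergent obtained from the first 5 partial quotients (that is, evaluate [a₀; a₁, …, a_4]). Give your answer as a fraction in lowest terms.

Start with 10.
10 + 1/(10/1) = 10 + 1/10 = 101/10
10 + 1/(101/10) = 10 + 10/101 = 1020/101
10 + 1/(1020/101) = 10 + 101/1020 = 10301/1020
5 + 1/(10301/1020) = 5 + 1020/10301 = 52525/10301

52525/10301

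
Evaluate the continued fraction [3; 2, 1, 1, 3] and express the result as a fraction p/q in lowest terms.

a_0 = 3: 3/1
a_1 = 2: 7/2
a_2 = 1: 10/3
a_3 = 1: 17/5
a_4 = 3: 61/18

61/18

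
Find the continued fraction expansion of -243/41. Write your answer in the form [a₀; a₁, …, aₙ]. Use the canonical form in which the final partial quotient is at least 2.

Repeatedly divide and take the remainder:
⌊-243/41⌋ = -6, remainder 3
⌊41/3⌋ = 13, remainder 2
⌊3/2⌋ = 1, remainder 1
⌊2/1⌋ = 2, remainder 0

[-6; 13, 1, 2]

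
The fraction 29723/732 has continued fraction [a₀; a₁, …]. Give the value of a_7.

2

29723 = 40·732 + 443, so a_0 = 40
732 = 1·443 + 289, so a_1 = 1
443 = 1·289 + 154, so a_2 = 1
289 = 1·154 + 135, so a_3 = 1
154 = 1·135 + 19, so a_4 = 1
135 = 7·19 + 2, so a_5 = 7
19 = 9·2 + 1, so a_6 = 9
2 = 2·1 + 0, so a_7 = 2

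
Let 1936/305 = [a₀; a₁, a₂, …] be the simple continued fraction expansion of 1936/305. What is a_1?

Apply division with remainder until the remainder is 0:
⌊1936/305⌋ = 6, remainder 106
⌊305/106⌋ = 2, remainder 93

2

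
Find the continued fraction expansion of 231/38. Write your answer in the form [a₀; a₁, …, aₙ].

Run the Euclidean algorithm, recording each quotient:
231 ÷ 38 → quotient 6, remainder 3
38 ÷ 3 → quotient 12, remainder 2
3 ÷ 2 → quotient 1, remainder 1
2 ÷ 1 → quotient 2, remainder 0

[6; 12, 1, 2]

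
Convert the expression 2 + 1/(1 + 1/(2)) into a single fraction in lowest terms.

a_0 = 2: 2/1
a_1 = 1: 3/1
a_2 = 2: 8/3

8/3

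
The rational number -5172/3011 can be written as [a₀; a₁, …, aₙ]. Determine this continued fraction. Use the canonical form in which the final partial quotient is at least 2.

[-2; 3, 1, 1, 5, 2, 2, 14]

⌊-5172/3011⌋ = -2, remainder 850
⌊3011/850⌋ = 3, remainder 461
⌊850/461⌋ = 1, remainder 389
⌊461/389⌋ = 1, remainder 72
⌊389/72⌋ = 5, remainder 29
⌊72/29⌋ = 2, remainder 14
⌊29/14⌋ = 2, remainder 1
⌊14/1⌋ = 14, remainder 0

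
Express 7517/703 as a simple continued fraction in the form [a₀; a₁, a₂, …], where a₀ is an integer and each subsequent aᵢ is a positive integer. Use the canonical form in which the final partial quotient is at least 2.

[10; 1, 2, 3, 1, 12, 1, 3]

7517 ÷ 703 → quotient 10, remainder 487
703 ÷ 487 → quotient 1, remainder 216
487 ÷ 216 → quotient 2, remainder 55
216 ÷ 55 → quotient 3, remainder 51
55 ÷ 51 → quotient 1, remainder 4
51 ÷ 4 → quotient 12, remainder 3
4 ÷ 3 → quotient 1, remainder 1
3 ÷ 1 → quotient 3, remainder 0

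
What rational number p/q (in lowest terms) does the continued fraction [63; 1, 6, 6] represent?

2746/43

a_0 = 63: 63/1
a_1 = 1: 64/1
a_2 = 6: 447/7
a_3 = 6: 2746/43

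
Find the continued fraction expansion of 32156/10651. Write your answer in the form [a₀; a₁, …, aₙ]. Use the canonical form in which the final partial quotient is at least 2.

32156 = 3·10651 + 203, so a_0 = 3
10651 = 52·203 + 95, so a_1 = 52
203 = 2·95 + 13, so a_2 = 2
95 = 7·13 + 4, so a_3 = 7
13 = 3·4 + 1, so a_4 = 3
4 = 4·1 + 0, so a_5 = 4

[3; 52, 2, 7, 3, 4]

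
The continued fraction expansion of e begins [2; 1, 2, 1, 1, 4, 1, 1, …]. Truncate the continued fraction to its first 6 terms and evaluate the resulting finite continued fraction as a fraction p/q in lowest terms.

87/32

Start with 4.
1 + 1/(4/1) = 1 + 1/4 = 5/4
1 + 1/(5/4) = 1 + 4/5 = 9/5
2 + 1/(9/5) = 2 + 5/9 = 23/9
1 + 1/(23/9) = 1 + 9/23 = 32/23
2 + 1/(32/23) = 2 + 23/32 = 87/32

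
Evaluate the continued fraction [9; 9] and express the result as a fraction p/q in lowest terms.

a_0 = 9: 9/1
a_1 = 9: 82/9

82/9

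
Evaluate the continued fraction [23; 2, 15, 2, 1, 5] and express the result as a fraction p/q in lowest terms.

Starting at the tail and folding back:
Start with 5.
1 + 1/(5/1) = 1 + 1/5 = 6/5
2 + 1/(6/5) = 2 + 5/6 = 17/6
15 + 1/(17/6) = 15 + 6/17 = 261/17
2 + 1/(261/17) = 2 + 17/261 = 539/261
23 + 1/(539/261) = 23 + 261/539 = 12658/539

12658/539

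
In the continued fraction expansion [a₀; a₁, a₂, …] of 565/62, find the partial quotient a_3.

Repeatedly divide and take the remainder:
565 = 9·62 + 7, so a_0 = 9
62 = 8·7 + 6, so a_1 = 8
7 = 1·6 + 1, so a_2 = 1
6 = 6·1 + 0, so a_3 = 6

6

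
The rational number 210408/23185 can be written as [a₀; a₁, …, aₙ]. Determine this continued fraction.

[9; 13, 3, 3, 5, 3, 10]

210408 ÷ 23185 → quotient 9, remainder 1743
23185 ÷ 1743 → quotient 13, remainder 526
1743 ÷ 526 → quotient 3, remainder 165
526 ÷ 165 → quotient 3, remainder 31
165 ÷ 31 → quotient 5, remainder 10
31 ÷ 10 → quotient 3, remainder 1
10 ÷ 1 → quotient 10, remainder 0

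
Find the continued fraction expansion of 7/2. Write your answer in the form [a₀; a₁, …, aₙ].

[3; 2]

7 ÷ 2 → quotient 3, remainder 1
2 ÷ 1 → quotient 2, remainder 0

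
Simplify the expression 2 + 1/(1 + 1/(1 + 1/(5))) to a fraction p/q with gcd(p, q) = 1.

28/11

Collapse the nested fraction from the inside out:
Start with 5.
1 + 1/(5/1) = 1 + 1/5 = 6/5
1 + 1/(6/5) = 1 + 5/6 = 11/6
2 + 1/(11/6) = 2 + 6/11 = 28/11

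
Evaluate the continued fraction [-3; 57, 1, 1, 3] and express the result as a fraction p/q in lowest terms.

-1202/403

Start with 3.
1 + 1/(3/1) = 1 + 1/3 = 4/3
1 + 1/(4/3) = 1 + 3/4 = 7/4
57 + 1/(7/4) = 57 + 4/7 = 403/7
-3 + 1/(403/7) = -3 + 7/403 = -1202/403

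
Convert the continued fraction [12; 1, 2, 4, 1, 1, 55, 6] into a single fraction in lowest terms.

Build up convergents one term at a time:
a_0 = 12: 12/1
a_1 = 1: 13/1
a_2 = 2: 38/3
a_3 = 4: 165/13
a_4 = 1: 203/16
a_5 = 1: 368/29
a_6 = 55: 20443/1611
a_7 = 6: 123026/9695

123026/9695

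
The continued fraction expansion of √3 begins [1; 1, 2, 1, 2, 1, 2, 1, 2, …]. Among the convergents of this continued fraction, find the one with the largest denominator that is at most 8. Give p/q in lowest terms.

7/4

a_0 = 1: 1/1  (≤ bound)
a_1 = 1: 2/1  (≤ bound)
a_2 = 2: 5/3  (≤ bound)
a_3 = 1: 7/4  (≤ bound)
a_4 = 2: 19/11  (> 8, stop)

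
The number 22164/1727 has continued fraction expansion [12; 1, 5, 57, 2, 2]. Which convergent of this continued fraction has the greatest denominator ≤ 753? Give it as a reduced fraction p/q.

8881/692

List convergents until the denominator exceeds the bound:
a_0 = 12: 12/1  (≤ bound)
a_1 = 1: 13/1  (≤ bound)
a_2 = 5: 77/6  (≤ bound)
a_3 = 57: 4402/343  (≤ bound)
a_4 = 2: 8881/692  (≤ bound)
a_5 = 2: 22164/1727  (> 753, stop)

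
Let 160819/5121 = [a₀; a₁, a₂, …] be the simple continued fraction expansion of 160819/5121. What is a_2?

2

160819 ÷ 5121 → quotient 31, remainder 2068
5121 ÷ 2068 → quotient 2, remainder 985
2068 ÷ 985 → quotient 2, remainder 98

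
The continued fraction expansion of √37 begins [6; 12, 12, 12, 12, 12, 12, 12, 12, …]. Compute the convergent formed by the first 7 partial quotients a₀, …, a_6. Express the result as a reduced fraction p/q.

18798954/3090529

a_0 = 6: 6/1
a_1 = 12: 73/12
a_2 = 12: 882/145
a_3 = 12: 10657/1752
a_4 = 12: 128766/21169
a_5 = 12: 1555849/255780
a_6 = 12: 18798954/3090529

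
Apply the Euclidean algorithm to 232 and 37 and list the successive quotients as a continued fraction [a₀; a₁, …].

Apply division with remainder until the remainder is 0:
232 ÷ 37 → quotient 6, remainder 10
37 ÷ 10 → quotient 3, remainder 7
10 ÷ 7 → quotient 1, remainder 3
7 ÷ 3 → quotient 2, remainder 1
3 ÷ 1 → quotient 3, remainder 0

[6; 3, 1, 2, 3]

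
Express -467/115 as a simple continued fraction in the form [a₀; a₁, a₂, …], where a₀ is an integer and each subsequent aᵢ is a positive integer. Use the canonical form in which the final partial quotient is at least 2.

-467 = -5·115 + 108, so a_0 = -5
115 = 1·108 + 7, so a_1 = 1
108 = 15·7 + 3, so a_2 = 15
7 = 2·3 + 1, so a_3 = 2
3 = 3·1 + 0, so a_4 = 3

[-5; 1, 15, 2, 3]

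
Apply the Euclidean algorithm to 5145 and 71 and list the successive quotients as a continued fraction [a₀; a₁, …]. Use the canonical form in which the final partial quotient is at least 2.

[72; 2, 6, 1, 1, 2]

⌊5145/71⌋ = 72, remainder 33
⌊71/33⌋ = 2, remainder 5
⌊33/5⌋ = 6, remainder 3
⌊5/3⌋ = 1, remainder 2
⌊3/2⌋ = 1, remainder 1
⌊2/1⌋ = 2, remainder 0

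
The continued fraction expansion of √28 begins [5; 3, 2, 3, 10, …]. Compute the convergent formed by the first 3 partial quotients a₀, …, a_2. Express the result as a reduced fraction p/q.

Work from the innermost term outward:
Start with 2.
3 + 1/(2/1) = 3 + 1/2 = 7/2
5 + 1/(7/2) = 5 + 2/7 = 37/7

37/7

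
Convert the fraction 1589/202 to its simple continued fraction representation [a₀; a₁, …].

[7; 1, 6, 2, 13]

1589 = 7·202 + 175, so a_0 = 7
202 = 1·175 + 27, so a_1 = 1
175 = 6·27 + 13, so a_2 = 6
27 = 2·13 + 1, so a_3 = 2
13 = 13·1 + 0, so a_4 = 13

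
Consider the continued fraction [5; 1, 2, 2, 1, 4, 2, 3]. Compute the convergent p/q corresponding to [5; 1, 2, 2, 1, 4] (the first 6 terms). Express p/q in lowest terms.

a_0 = 5: 5/1
a_1 = 1: 6/1
a_2 = 2: 17/3
a_3 = 2: 40/7
a_4 = 1: 57/10
a_5 = 4: 268/47

268/47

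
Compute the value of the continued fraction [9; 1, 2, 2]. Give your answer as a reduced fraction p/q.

Starting at the tail and folding back:
Start with 2.
2 + 1/(2/1) = 2 + 1/2 = 5/2
1 + 1/(5/2) = 1 + 2/5 = 7/5
9 + 1/(7/5) = 9 + 5/7 = 68/7

68/7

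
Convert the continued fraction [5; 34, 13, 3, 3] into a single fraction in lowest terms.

a_0 = 5: 5/1
a_1 = 34: 171/34
a_2 = 13: 2228/443
a_3 = 3: 6855/1363
a_4 = 3: 22793/4532

22793/4532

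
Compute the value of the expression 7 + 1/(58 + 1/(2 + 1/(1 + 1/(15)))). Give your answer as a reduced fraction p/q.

Use the convergent recurrence hₖ = aₖ·hₖ₋₁ + hₖ₋₂ (and likewise for the denominators kₖ):
a_0 = 7: 7/1
a_1 = 58: 407/58
a_2 = 2: 821/117
a_3 = 1: 1228/175
a_4 = 15: 19241/2742

19241/2742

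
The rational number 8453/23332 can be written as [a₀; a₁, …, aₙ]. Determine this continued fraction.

Repeatedly divide and take the remainder:
8453 = 0·23332 + 8453, so a_0 = 0
23332 = 2·8453 + 6426, so a_1 = 2
8453 = 1·6426 + 2027, so a_2 = 1
6426 = 3·2027 + 345, so a_3 = 3
2027 = 5·345 + 302, so a_4 = 5
345 = 1·302 + 43, so a_5 = 1
302 = 7·43 + 1, so a_6 = 7
43 = 43·1 + 0, so a_7 = 43

[0; 2, 1, 3, 5, 1, 7, 43]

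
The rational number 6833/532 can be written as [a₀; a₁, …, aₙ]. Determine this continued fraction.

Run the Euclidean algorithm, recording each quotient:
6833 = 12·532 + 449, so a_0 = 12
532 = 1·449 + 83, so a_1 = 1
449 = 5·83 + 34, so a_2 = 5
83 = 2·34 + 15, so a_3 = 2
34 = 2·15 + 4, so a_4 = 2
15 = 3·4 + 3, so a_5 = 3
4 = 1·3 + 1, so a_6 = 1
3 = 3·1 + 0, so a_7 = 3

[12; 1, 5, 2, 2, 3, 1, 3]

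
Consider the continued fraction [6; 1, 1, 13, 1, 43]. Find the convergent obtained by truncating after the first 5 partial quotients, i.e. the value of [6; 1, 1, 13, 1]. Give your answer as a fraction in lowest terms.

189/29

Use the convergent recurrence hₖ = aₖ·hₖ₋₁ + hₖ₋₂ (and likewise for the denominators kₖ):
a_0 = 6: 6/1
a_1 = 1: 7/1
a_2 = 1: 13/2
a_3 = 13: 176/27
a_4 = 1: 189/29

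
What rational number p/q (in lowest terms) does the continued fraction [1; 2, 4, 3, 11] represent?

Starting at the tail and folding back:
Start with 11.
3 + 1/(11/1) = 3 + 1/11 = 34/11
4 + 1/(34/11) = 4 + 11/34 = 147/34
2 + 1/(147/34) = 2 + 34/147 = 328/147
1 + 1/(328/147) = 1 + 147/328 = 475/328

475/328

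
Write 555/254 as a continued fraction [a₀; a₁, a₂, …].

[2; 5, 2, 2, 9]

⌊555/254⌋ = 2, remainder 47
⌊254/47⌋ = 5, remainder 19
⌊47/19⌋ = 2, remainder 9
⌊19/9⌋ = 2, remainder 1
⌊9/1⌋ = 9, remainder 0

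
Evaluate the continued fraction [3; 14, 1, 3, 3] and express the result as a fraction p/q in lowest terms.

a_0 = 3: 3/1
a_1 = 14: 43/14
a_2 = 1: 46/15
a_3 = 3: 181/59
a_4 = 3: 589/192

589/192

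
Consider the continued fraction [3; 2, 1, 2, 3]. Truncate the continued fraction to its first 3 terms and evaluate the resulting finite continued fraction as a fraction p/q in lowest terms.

Work from the innermost term outward:
Start with 1.
2 + 1/(1/1) = 2 + 1/1 = 3/1
3 + 1/(3/1) = 3 + 1/3 = 10/3

10/3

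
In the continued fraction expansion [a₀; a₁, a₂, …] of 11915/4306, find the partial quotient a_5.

⌊11915/4306⌋ = 2, remainder 3303
⌊4306/3303⌋ = 1, remainder 1003
⌊3303/1003⌋ = 3, remainder 294
⌊1003/294⌋ = 3, remainder 121
⌊294/121⌋ = 2, remainder 52
⌊121/52⌋ = 2, remainder 17

2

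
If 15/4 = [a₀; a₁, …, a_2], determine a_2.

3

15 = 3·4 + 3, so a_0 = 3
4 = 1·3 + 1, so a_1 = 1
3 = 3·1 + 0, so a_2 = 3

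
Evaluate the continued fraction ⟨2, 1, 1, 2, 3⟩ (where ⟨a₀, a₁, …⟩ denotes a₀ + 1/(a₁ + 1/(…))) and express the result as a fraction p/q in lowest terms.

44/17

a_0 = 2: 2/1
a_1 = 1: 3/1
a_2 = 1: 5/2
a_3 = 2: 13/5
a_4 = 3: 44/17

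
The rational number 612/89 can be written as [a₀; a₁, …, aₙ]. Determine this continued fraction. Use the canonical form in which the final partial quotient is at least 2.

⌊612/89⌋ = 6, remainder 78
⌊89/78⌋ = 1, remainder 11
⌊78/11⌋ = 7, remainder 1
⌊11/1⌋ = 11, remainder 0

[6; 1, 7, 11]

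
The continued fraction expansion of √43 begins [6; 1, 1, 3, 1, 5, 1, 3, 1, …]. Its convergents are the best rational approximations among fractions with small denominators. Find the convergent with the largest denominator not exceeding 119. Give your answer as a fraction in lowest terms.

a_0 = 6: 6/1  (≤ bound)
a_1 = 1: 7/1  (≤ bound)
a_2 = 1: 13/2  (≤ bound)
a_3 = 3: 46/7  (≤ bound)
a_4 = 1: 59/9  (≤ bound)
a_5 = 5: 341/52  (≤ bound)
a_6 = 1: 400/61  (≤ bound)
a_7 = 3: 1541/235  (> 119, stop)

400/61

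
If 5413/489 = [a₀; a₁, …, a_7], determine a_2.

2

⌊5413/489⌋ = 11, remainder 34
⌊489/34⌋ = 14, remainder 13
⌊34/13⌋ = 2, remainder 8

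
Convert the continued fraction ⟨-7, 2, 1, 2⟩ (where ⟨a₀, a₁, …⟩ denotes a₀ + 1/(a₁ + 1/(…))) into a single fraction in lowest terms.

-53/8

Compute successive convergents:
a_0 = -7: -7/1
a_1 = 2: -13/2
a_2 = 1: -20/3
a_3 = 2: -53/8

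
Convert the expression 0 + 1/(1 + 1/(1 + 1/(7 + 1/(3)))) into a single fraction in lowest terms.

a_0 = 0: 0/1
a_1 = 1: 1/1
a_2 = 1: 1/2
a_3 = 7: 8/15
a_4 = 3: 25/47

25/47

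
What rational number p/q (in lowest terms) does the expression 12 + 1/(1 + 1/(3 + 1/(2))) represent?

115/9

Compute successive convergents:
a_0 = 12: 12/1
a_1 = 1: 13/1
a_2 = 3: 51/4
a_3 = 2: 115/9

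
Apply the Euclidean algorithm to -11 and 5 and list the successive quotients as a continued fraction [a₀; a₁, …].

⌊-11/5⌋ = -3, remainder 4
⌊5/4⌋ = 1, remainder 1
⌊4/1⌋ = 4, remainder 0

[-3; 1, 4]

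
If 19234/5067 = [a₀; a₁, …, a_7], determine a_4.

9

19234 ÷ 5067 → quotient 3, remainder 4033
5067 ÷ 4033 → quotient 1, remainder 1034
4033 ÷ 1034 → quotient 3, remainder 931
1034 ÷ 931 → quotient 1, remainder 103
931 ÷ 103 → quotient 9, remainder 4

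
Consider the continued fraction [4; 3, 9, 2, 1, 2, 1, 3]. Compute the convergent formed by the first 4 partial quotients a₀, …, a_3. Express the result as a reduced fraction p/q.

Collapse the nested fraction from the inside out:
Start with 2.
9 + 1/(2/1) = 9 + 1/2 = 19/2
3 + 1/(19/2) = 3 + 2/19 = 59/19
4 + 1/(59/19) = 4 + 19/59 = 255/59

255/59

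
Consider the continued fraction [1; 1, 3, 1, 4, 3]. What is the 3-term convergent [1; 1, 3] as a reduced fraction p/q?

Start with 3.
1 + 1/(3/1) = 1 + 1/3 = 4/3
1 + 1/(4/3) = 1 + 3/4 = 7/4

7/4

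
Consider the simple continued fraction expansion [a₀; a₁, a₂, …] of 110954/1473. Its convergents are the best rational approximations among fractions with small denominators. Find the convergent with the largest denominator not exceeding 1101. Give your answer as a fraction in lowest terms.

40073/532

List convergents until the denominator exceeds the bound:
a_0 = 75: 75/1  (≤ bound)
a_1 = 3: 226/3  (≤ bound)
a_2 = 13: 3013/40  (≤ bound)
a_3 = 3: 9265/123  (≤ bound)
a_4 = 3: 30808/409  (≤ bound)
a_5 = 1: 40073/532  (≤ bound)
a_6 = 2: 110954/1473  (> 1101, stop)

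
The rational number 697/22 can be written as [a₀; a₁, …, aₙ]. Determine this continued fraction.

[31; 1, 2, 7]

697 ÷ 22 → quotient 31, remainder 15
22 ÷ 15 → quotient 1, remainder 7
15 ÷ 7 → quotient 2, remainder 1
7 ÷ 1 → quotient 7, remainder 0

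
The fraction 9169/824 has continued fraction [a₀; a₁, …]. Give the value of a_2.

9169 ÷ 824 → quotient 11, remainder 105
824 ÷ 105 → quotient 7, remainder 89
105 ÷ 89 → quotient 1, remainder 16

1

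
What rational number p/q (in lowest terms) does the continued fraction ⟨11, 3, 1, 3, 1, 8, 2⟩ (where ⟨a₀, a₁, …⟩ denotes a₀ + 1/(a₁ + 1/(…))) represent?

Start with 2.
8 + 1/(2/1) = 8 + 1/2 = 17/2
1 + 1/(17/2) = 1 + 2/17 = 19/17
3 + 1/(19/17) = 3 + 17/19 = 74/19
1 + 1/(74/19) = 1 + 19/74 = 93/74
3 + 1/(93/74) = 3 + 74/93 = 353/93
11 + 1/(353/93) = 11 + 93/353 = 3976/353

3976/353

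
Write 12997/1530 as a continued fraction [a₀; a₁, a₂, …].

12997 ÷ 1530 → quotient 8, remainder 757
1530 ÷ 757 → quotient 2, remainder 16
757 ÷ 16 → quotient 47, remainder 5
16 ÷ 5 → quotient 3, remainder 1
5 ÷ 1 → quotient 5, remainder 0

[8; 2, 47, 3, 5]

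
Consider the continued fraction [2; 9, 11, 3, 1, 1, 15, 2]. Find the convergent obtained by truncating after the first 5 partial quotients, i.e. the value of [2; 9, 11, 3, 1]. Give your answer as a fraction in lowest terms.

863/409

Build up convergents one term at a time:
a_0 = 2: 2/1
a_1 = 9: 19/9
a_2 = 11: 211/100
a_3 = 3: 652/309
a_4 = 1: 863/409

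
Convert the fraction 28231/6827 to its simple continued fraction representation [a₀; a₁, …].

Repeatedly divide and take the remainder:
28231 = 4·6827 + 923, so a_0 = 4
6827 = 7·923 + 366, so a_1 = 7
923 = 2·366 + 191, so a_2 = 2
366 = 1·191 + 175, so a_3 = 1
191 = 1·175 + 16, so a_4 = 1
175 = 10·16 + 15, so a_5 = 10
16 = 1·15 + 1, so a_6 = 1
15 = 15·1 + 0, so a_7 = 15

[4; 7, 2, 1, 1, 10, 1, 15]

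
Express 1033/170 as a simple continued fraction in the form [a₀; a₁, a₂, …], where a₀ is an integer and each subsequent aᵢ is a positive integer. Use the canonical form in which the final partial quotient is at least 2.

Apply division with remainder until the remainder is 0:
⌊1033/170⌋ = 6, remainder 13
⌊170/13⌋ = 13, remainder 1
⌊13/1⌋ = 13, remainder 0

[6; 13, 13]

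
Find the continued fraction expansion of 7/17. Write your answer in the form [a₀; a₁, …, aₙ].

7 ÷ 17 → quotient 0, remainder 7
17 ÷ 7 → quotient 2, remainder 3
7 ÷ 3 → quotient 2, remainder 1
3 ÷ 1 → quotient 3, remainder 0

[0; 2, 2, 3]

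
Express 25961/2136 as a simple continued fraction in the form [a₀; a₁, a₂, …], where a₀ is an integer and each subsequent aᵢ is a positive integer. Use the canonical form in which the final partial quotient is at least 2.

[12; 6, 2, 32, 2, 2]

Run the Euclidean algorithm, recording each quotient:
25961 ÷ 2136 → quotient 12, remainder 329
2136 ÷ 329 → quotient 6, remainder 162
329 ÷ 162 → quotient 2, remainder 5
162 ÷ 5 → quotient 32, remainder 2
5 ÷ 2 → quotient 2, remainder 1
2 ÷ 1 → quotient 2, remainder 0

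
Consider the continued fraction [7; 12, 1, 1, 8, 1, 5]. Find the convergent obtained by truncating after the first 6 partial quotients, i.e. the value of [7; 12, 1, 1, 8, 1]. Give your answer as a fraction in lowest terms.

1685/238

a_0 = 7: 7/1
a_1 = 12: 85/12
a_2 = 1: 92/13
a_3 = 1: 177/25
a_4 = 8: 1508/213
a_5 = 1: 1685/238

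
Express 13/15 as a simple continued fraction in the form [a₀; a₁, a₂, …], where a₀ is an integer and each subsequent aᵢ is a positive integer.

Apply division with remainder until the remainder is 0:
13 ÷ 15 → quotient 0, remainder 13
15 ÷ 13 → quotient 1, remainder 2
13 ÷ 2 → quotient 6, remainder 1
2 ÷ 1 → quotient 2, remainder 0

[0; 1, 6, 2]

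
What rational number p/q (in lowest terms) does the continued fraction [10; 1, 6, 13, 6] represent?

Start with 6.
13 + 1/(6/1) = 13 + 1/6 = 79/6
6 + 1/(79/6) = 6 + 6/79 = 480/79
1 + 1/(480/79) = 1 + 79/480 = 559/480
10 + 1/(559/480) = 10 + 480/559 = 6070/559

6070/559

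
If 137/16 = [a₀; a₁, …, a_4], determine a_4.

2

137 ÷ 16 → quotient 8, remainder 9
16 ÷ 9 → quotient 1, remainder 7
9 ÷ 7 → quotient 1, remainder 2
7 ÷ 2 → quotient 3, remainder 1
2 ÷ 1 → quotient 2, remainder 0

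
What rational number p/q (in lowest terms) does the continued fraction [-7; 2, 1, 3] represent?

-73/11

Start with 3.
1 + 1/(3/1) = 1 + 1/3 = 4/3
2 + 1/(4/3) = 2 + 3/4 = 11/4
-7 + 1/(11/4) = -7 + 4/11 = -73/11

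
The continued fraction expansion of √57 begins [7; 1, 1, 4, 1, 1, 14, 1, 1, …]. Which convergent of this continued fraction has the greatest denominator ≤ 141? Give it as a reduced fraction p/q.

151/20

List convergents until the denominator exceeds the bound:
a_0 = 7: 7/1  (≤ bound)
a_1 = 1: 8/1  (≤ bound)
a_2 = 1: 15/2  (≤ bound)
a_3 = 4: 68/9  (≤ bound)
a_4 = 1: 83/11  (≤ bound)
a_5 = 1: 151/20  (≤ bound)
a_6 = 14: 2197/291  (> 141, stop)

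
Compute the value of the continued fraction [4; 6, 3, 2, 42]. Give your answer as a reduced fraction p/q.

Compute successive convergents:
a_0 = 4: 4/1
a_1 = 6: 25/6
a_2 = 3: 79/19
a_3 = 2: 183/44
a_4 = 42: 7765/1867

7765/1867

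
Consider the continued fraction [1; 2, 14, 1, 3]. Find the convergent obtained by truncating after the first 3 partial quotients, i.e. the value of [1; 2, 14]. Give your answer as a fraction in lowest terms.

43/29

a_0 = 1: 1/1
a_1 = 2: 3/2
a_2 = 14: 43/29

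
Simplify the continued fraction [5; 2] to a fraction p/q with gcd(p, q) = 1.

Use the convergent recurrence hₖ = aₖ·hₖ₋₁ + hₖ₋₂ (and likewise for the denominators kₖ):
a_0 = 5: 5/1
a_1 = 2: 11/2

11/2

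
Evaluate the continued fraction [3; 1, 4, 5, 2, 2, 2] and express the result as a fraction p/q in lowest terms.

1283/337

a_0 = 3: 3/1
a_1 = 1: 4/1
a_2 = 4: 19/5
a_3 = 5: 99/26
a_4 = 2: 217/57
a_5 = 2: 533/140
a_6 = 2: 1283/337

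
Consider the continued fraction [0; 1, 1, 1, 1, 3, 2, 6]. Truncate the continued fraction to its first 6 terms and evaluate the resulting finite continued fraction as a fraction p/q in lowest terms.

Start with 3.
1 + 1/(3/1) = 1 + 1/3 = 4/3
1 + 1/(4/3) = 1 + 3/4 = 7/4
1 + 1/(7/4) = 1 + 4/7 = 11/7
1 + 1/(11/7) = 1 + 7/11 = 18/11
0 + 1/(18/11) = 0 + 11/18 = 11/18

11/18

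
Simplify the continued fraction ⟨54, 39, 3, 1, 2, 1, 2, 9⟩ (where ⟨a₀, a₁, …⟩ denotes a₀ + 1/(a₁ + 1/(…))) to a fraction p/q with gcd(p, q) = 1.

814650/15079

Starting at the tail and folding back:
Start with 9.
2 + 1/(9/1) = 2 + 1/9 = 19/9
1 + 1/(19/9) = 1 + 9/19 = 28/19
2 + 1/(28/19) = 2 + 19/28 = 75/28
1 + 1/(75/28) = 1 + 28/75 = 103/75
3 + 1/(103/75) = 3 + 75/103 = 384/103
39 + 1/(384/103) = 39 + 103/384 = 15079/384
54 + 1/(15079/384) = 54 + 384/15079 = 814650/15079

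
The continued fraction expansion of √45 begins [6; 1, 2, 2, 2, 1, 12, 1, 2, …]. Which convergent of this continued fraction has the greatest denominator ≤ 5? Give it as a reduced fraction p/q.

20/3

List convergents until the denominator exceeds the bound:
a_0 = 6: 6/1  (≤ bound)
a_1 = 1: 7/1  (≤ bound)
a_2 = 2: 20/3  (≤ bound)
a_3 = 2: 47/7  (> 5, stop)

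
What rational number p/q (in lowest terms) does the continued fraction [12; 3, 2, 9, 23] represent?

a_0 = 12: 12/1
a_1 = 3: 37/3
a_2 = 2: 86/7
a_3 = 9: 811/66
a_4 = 23: 18739/1525

18739/1525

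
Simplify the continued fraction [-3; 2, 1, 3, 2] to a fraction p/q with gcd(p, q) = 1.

-66/25

Collapse the nested fraction from the inside out:
Start with 2.
3 + 1/(2/1) = 3 + 1/2 = 7/2
1 + 1/(7/2) = 1 + 2/7 = 9/7
2 + 1/(9/7) = 2 + 7/9 = 25/9
-3 + 1/(25/9) = -3 + 9/25 = -66/25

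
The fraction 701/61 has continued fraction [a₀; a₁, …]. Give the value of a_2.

30

Run the Euclidean algorithm, recording each quotient:
701 ÷ 61 → quotient 11, remainder 30
61 ÷ 30 → quotient 2, remainder 1
30 ÷ 1 → quotient 30, remainder 0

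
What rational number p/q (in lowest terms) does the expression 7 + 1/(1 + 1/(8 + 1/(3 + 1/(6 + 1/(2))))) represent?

Compute successive convergents:
a_0 = 7: 7/1
a_1 = 1: 8/1
a_2 = 8: 71/9
a_3 = 3: 221/28
a_4 = 6: 1397/177
a_5 = 2: 3015/382

3015/382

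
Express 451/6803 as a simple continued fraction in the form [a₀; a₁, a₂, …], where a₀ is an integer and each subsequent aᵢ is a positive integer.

⌊451/6803⌋ = 0, remainder 451
⌊6803/451⌋ = 15, remainder 38
⌊451/38⌋ = 11, remainder 33
⌊38/33⌋ = 1, remainder 5
⌊33/5⌋ = 6, remainder 3
⌊5/3⌋ = 1, remainder 2
⌊3/2⌋ = 1, remainder 1
⌊2/1⌋ = 2, remainder 0

[0; 15, 11, 1, 6, 1, 1, 2]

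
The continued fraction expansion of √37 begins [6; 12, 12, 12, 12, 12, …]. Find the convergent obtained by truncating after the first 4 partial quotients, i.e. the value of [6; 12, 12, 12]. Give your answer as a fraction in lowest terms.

a_0 = 6: 6/1
a_1 = 12: 73/12
a_2 = 12: 882/145
a_3 = 12: 10657/1752

10657/1752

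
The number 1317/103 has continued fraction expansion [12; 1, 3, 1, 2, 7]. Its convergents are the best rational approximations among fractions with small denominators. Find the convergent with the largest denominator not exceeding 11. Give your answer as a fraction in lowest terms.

a_0 = 12: 12/1  (≤ bound)
a_1 = 1: 13/1  (≤ bound)
a_2 = 3: 51/4  (≤ bound)
a_3 = 1: 64/5  (≤ bound)
a_4 = 2: 179/14  (> 11, stop)

64/5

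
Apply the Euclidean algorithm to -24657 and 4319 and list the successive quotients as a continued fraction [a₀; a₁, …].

[-6; 3, 2, 3, 2, 2, 10, 3]

-24657 ÷ 4319 → quotient -6, remainder 1257
4319 ÷ 1257 → quotient 3, remainder 548
1257 ÷ 548 → quotient 2, remainder 161
548 ÷ 161 → quotient 3, remainder 65
161 ÷ 65 → quotient 2, remainder 31
65 ÷ 31 → quotient 2, remainder 3
31 ÷ 3 → quotient 10, remainder 1
3 ÷ 1 → quotient 3, remainder 0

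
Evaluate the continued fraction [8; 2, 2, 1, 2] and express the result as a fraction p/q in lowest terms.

Start with 2.
1 + 1/(2/1) = 1 + 1/2 = 3/2
2 + 1/(3/2) = 2 + 2/3 = 8/3
2 + 1/(8/3) = 2 + 3/8 = 19/8
8 + 1/(19/8) = 8 + 8/19 = 160/19

160/19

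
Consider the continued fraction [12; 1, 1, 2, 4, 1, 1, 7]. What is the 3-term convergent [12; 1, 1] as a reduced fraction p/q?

Start with 1.
1 + 1/(1/1) = 1 + 1/1 = 2/1
12 + 1/(2/1) = 12 + 1/2 = 25/2

25/2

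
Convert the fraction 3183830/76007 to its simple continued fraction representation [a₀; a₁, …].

3183830 = 41·76007 + 67543, so a_0 = 41
76007 = 1·67543 + 8464, so a_1 = 1
67543 = 7·8464 + 8295, so a_2 = 7
8464 = 1·8295 + 169, so a_3 = 1
8295 = 49·169 + 14, so a_4 = 49
169 = 12·14 + 1, so a_5 = 12
14 = 14·1 + 0, so a_6 = 14

[41; 1, 7, 1, 49, 12, 14]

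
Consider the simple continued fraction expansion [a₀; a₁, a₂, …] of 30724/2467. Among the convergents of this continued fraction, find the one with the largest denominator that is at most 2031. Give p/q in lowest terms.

a_0 = 12: 12/1  (≤ bound)
a_1 = 2: 25/2  (≤ bound)
a_2 = 4: 112/9  (≤ bound)
a_3 = 1: 137/11  (≤ bound)
a_4 = 14: 2030/163  (≤ bound)
a_5 = 7: 14347/1152  (≤ bound)
a_6 = 2: 30724/2467  (> 2031, stop)

14347/1152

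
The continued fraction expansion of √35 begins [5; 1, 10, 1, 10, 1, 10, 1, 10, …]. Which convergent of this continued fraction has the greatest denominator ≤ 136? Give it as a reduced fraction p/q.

List convergents until the denominator exceeds the bound:
a_0 = 5: 5/1  (≤ bound)
a_1 = 1: 6/1  (≤ bound)
a_2 = 10: 65/11  (≤ bound)
a_3 = 1: 71/12  (≤ bound)
a_4 = 10: 775/131  (≤ bound)
a_5 = 1: 846/143  (> 136, stop)

775/131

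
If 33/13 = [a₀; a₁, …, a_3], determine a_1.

⌊33/13⌋ = 2, remainder 7
⌊13/7⌋ = 1, remainder 6

1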